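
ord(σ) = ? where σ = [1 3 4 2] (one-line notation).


Cycle decomposition: (2 3 4)
Cycle lengths: 3
Order = lcm(3) = 3

ord(σ) = 3


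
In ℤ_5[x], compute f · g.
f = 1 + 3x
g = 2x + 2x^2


Expand and collect like terms; reduce coefficients mod 5:
x^0: 1·0 = 0 ≡ 0 (mod 5)
x^1: 1·2 + 3·0 = 2 ≡ 2 (mod 5)
x^2: 1·2 + 3·2 = 8 ≡ 3 (mod 5)
x^3: 3·2 = 6 ≡ 1 (mod 5)
Result: 2x + 3x^2 + x^3

f · g = 2x + 3x^2 + x^3


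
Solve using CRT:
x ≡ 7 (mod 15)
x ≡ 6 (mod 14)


m₁ = 15, m₂ = 14, gcd = 1, so CRT applies. M = m₁·m₂ = 210
Let M₁ = M/m₁ = 14, M₂ = M/m₂ = 15
Find y₁ ≡ M₁⁻¹ (mod m₁): 14⁻¹ ≡ 14 (mod 15)
Find y₂ ≡ M₂⁻¹ (mod m₂): 15⁻¹ ≡ 1 (mod 14)
x = a₁·M₁·y₁ + a₂·M₂·y₂ = 7·14·14 + 6·15·1 = 1462
Reduce mod 210: x ≡ 202
Check: 202 mod 15 = 7 ✓, 202 mod 14 = 6 ✓

x ≡ 202 (mod 210)


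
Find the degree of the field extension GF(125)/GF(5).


GF(125) = GF(5^3), so the extension degree is 3

[GF(125)/GF(5)] = 3


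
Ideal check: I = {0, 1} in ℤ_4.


Check ideal conditions for I = {0, 1} in ℤ_4:
(1) I is an additive subgroup? No
(2) For r ∈ ℤ_4 and a ∈ I: r·a ∈ I? No  [counterexample: r=2, a=1, r·a mod 4 = 2 ∉ I]

No, I is not an ideal of ℤ_4


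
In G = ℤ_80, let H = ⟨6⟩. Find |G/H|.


|⟨6⟩| = n / gcd(6, 80) = 80 / 2 = 40
H is normal (ℤ_80 is abelian).
|G/H| = |G| / |H| = 80 / 40 = 2

|G/H| = 2


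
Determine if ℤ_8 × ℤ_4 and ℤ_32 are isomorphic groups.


Comparing ℤ_8 × ℤ_4 and ℤ_32:
gcd(8,4) = 4 ≠ 1. Max element order in ℤ_8×ℤ_4 is lcm(8,4) = 8 < 32, so it has no element of order 32

No, ℤ_8 × ℤ_4 ≇ ℤ_32


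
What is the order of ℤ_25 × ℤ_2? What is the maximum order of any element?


|ℤ_25 × ℤ_2| = 25 × 2 = 50
Max element order = lcm(25,2) = 50
Cyclic? Yes (gcd=1)

|ℤ_25×ℤ_2| = 50, max element order = 50


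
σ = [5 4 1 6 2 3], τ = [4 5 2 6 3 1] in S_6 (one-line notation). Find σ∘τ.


σ∘τ: apply τ first, then σ
1 →τ 4 →σ 6
2 →τ 5 →σ 2
3 →τ 2 →σ 4
4 →τ 6 →σ 3
5 →τ 3 →σ 1
6 →τ 1 →σ 5

σ∘τ = [6 2 4 3 1 5]


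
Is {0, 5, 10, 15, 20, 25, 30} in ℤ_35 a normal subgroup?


H = {0, 5, 10, 15, 20, 25, 30} in ℤ_35
ℤ_35 is abelian; every subgroup of an abelian group is normal

Yes, normal subgroup


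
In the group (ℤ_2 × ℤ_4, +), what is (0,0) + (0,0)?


Operation: componentwise addition mod (2, 4)
(0,0) + (0,0) = ((a₁+b₁) mod 2, (a₂+b₂) mod 4) with a = (0,0), b = (0,0)

(0,0) + (0,0) = (0,0)


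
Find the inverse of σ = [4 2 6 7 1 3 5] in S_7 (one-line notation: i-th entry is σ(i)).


To find σ⁻¹, swap domain and range:
σ(1) = 4 → σ⁻¹(4) = 1
σ(2) = 2 → σ⁻¹(2) = 2
σ(3) = 6 → σ⁻¹(6) = 3
σ(4) = 7 → σ⁻¹(7) = 4
σ(5) = 1 → σ⁻¹(1) = 5
σ(6) = 3 → σ⁻¹(3) = 6
σ(7) = 5 → σ⁻¹(5) = 7

σ⁻¹ = [5 2 6 1 7 3 4]


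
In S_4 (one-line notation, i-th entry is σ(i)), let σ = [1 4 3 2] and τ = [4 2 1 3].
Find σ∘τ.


σ∘τ: apply τ first, then σ
1 →τ 4 →σ 2
2 →τ 2 →σ 4
3 →τ 1 →σ 1
4 →τ 3 →σ 3

σ∘τ = [2 4 1 3]


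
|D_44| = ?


|D_n| = 2n (n rotations and n reflections)
|D_44| = 2×44 = 88

|D_44| = 88


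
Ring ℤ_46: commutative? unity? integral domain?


ℤ_46 is a commutative ring with unity 1; 46 = 2×23 is composite, so 2·23 ≡ 0 gives zero divisors (not an integral domain)
Commutative: Yes
Integral domain: No
Has unity: Yes

ℤ_46: Commutative=Yes, Unity=Yes


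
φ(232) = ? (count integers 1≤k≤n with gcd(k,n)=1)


Factor n: 232 = 2^3 × 29
φ(n) = n · ∏(1 - 1/p) over distinct primes p | n
φ(232) = 232 · (1 - 1/2) · (1 - 1/29) = 112

φ(232) = 112


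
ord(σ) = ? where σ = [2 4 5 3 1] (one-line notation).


Cycle decomposition: (1 2 4 3 5)
Cycle lengths: 5
Order = lcm(5) = 5

ord(σ) = 5


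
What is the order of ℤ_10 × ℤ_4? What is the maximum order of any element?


|ℤ_10 × ℤ_4| = 10 × 4 = 40
Max element order = lcm(10,4) = 20
Cyclic? No (gcd=2)

|ℤ_10×ℤ_4| = 40, max element order = 20


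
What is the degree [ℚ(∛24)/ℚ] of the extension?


∛24 has minimal polynomial x³ - 24 (irreducible over ℚ since 24 is not a perfect cube)

[ℚ(∛24)/ℚ] = 3


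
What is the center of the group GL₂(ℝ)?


Z(G) = {g ∈ G | gx = xg for all x ∈ G}
Only scalar multiples of the identity commute with all invertible matrices

Z(GL₂(ℝ)) = {aI : a ∈ ℝ, a ≠ 0}


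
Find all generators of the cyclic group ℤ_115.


g generates ℤ_n iff gcd(g,n) = 1
Prime factors of 115: 5, 23
Generators are g ∈ {1,...,114} not divisible by any of these primes.
Generators: {1, 2, 3, 4, 6, 7, 8, 9, 11, 12, 13, 14, 16, 17, 18, 19, 21, 22, 24, 26, 27, 28, 29, 31, 32, 33, 34, 36, 37, 38, 39, 41, 42, 43, 44, 47, 48, 49, 51, 52, 53, 54, 56, 57, 58, 59, 61, 62, 63, 64, 66, 67, 68, 71, 72, 73, 74, 76, 77, 78, 79, 81, 82, 83, 84, 86, 87, 88, 89, 91, 93, 94, 96, 97, 98, 99, 101, 102, 103, 104, 106, 107, 108, 109, 111, 112, 113, 114}
Number of generators = φ(115) = 88

Generators of ℤ_115 = {1, 2, 3, 4, 6, 7, 8, 9, 11, 12, 13, 14, 16, 17, 18, 19, 21, 22, 24, 26, 27, 28, 29, 31, 32, 33, 34, 36, 37, 38, 39, 41, 42, 43, 44, 47, 48, 49, 51, 52, 53, 54, 56, 57, 58, 59, 61, 62, 63, 64, 66, 67, 68, 71, 72, 73, 74, 76, 77, 78, 79, 81, 82, 83, 84, 86, 87, 88, 89, 91, 93, 94, 96, 97, 98, 99, 101, 102, 103, 104, 106, 107, 108, 109, 111, 112, 113, 114}


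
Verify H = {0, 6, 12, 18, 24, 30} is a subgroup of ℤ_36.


Subgroup test for H = {0, 6, 12, 18, 24, 30} in (ℤ_36, +):
(1) 0 ∈ H? Yes
(2) Closure: for all a,b ∈ H, (a+b) mod 36 ∈ H? Yes
(3) Inverses: for all a ∈ H, -a mod 36 ∈ H? Yes

Yes, H is a subgroup of ℤ_36


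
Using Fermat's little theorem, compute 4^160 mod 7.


Fermat's little theorem: if p is prime and gcd(a,p)=1, then a^(p-1) ≡ 1 (mod p)
p = 7 is prime, gcd(4,7) = 1
Reduce exponent: 160 mod 6 = 4
So 4^160 ≡ 4^4 (mod 7)
4^4 mod 7 = 4

4^160 ≡ 4 (mod 7)


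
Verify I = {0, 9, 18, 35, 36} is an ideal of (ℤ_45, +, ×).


Check ideal conditions for I = {0, 9, 18, 35, 36} in ℤ_45:
(1) I is an additive subgroup? No
(2) For r ∈ ℤ_45 and a ∈ I: r·a ∈ I? No  [counterexample: r=2, a=35, r·a mod 45 = 25 ∉ I]

No, I is not an ideal of ℤ_45


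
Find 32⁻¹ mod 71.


Use the extended Euclidean algorithm to write 1 = 32·s + 71·t; then s mod 71 is the inverse.
Euclidean algorithm:
  32 = 0·71 + 32
  71 = 2·32 + 7
  32 = 4·7 + 4
  7 = 1·4 + 3
  4 = 1·3 + 1
  3 = 3·1 + 0
gcd(32,71) = 1
Back-substitution gives: 32·(20) + 71·(-9) = 1
So 32⁻¹ ≡ 20 ≡ 20 (mod 71)
Check: 32 × 20 = 640 ≡ 1 (mod 71) ✓

32⁻¹ ≡ 20 (mod 71)


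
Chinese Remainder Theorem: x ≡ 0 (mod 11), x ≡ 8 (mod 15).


m₁ = 11, m₂ = 15, gcd = 1, so CRT applies. M = m₁·m₂ = 165
Let M₁ = M/m₁ = 15, M₂ = M/m₂ = 11
Find y₁ ≡ M₁⁻¹ (mod m₁): 15⁻¹ ≡ 3 (mod 11)
Find y₂ ≡ M₂⁻¹ (mod m₂): 11⁻¹ ≡ 11 (mod 15)
x = a₁·M₁·y₁ + a₂·M₂·y₂ = 0·15·3 + 8·11·11 = 968
Reduce mod 165: x ≡ 143
Check: 143 mod 11 = 0 ✓, 143 mod 15 = 8 ✓

x ≡ 143 (mod 165)


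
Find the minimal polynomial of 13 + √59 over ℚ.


Let α = 13 + √59. Then α - 13 = √59, so (α - 13)² = 59, giving α² - 26α + 110 = 0. Degree 2 and α ∉ ℚ, so this is the minimal polynomial.

Minimal polynomial: x² - 26x + 110


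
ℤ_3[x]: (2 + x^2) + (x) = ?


Add coefficients mod 3:
x^0: 2 + 0 = 2 (mod 3)
x^1: 0 + 1 = 1 (mod 3)
x^2: 1 + 0 = 1 (mod 3)
Result: 2 + x + x^2

f + g = 2 + x + x^2


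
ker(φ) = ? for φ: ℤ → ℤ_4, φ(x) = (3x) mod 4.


Kernel = preimage of identity
ker(φ) = {x ∈ ℤ : 3x ≡ 0 (mod 4)}. gcd(3,4) = 1, so 3x ≡ 0 (mod 4) ⟺ x ≡ 0 (mod 4/1 = 4). Hence ker(φ) = 4ℤ

ker(φ) = 4ℤ


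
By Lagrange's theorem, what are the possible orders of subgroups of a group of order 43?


Lagrange's theorem: |H| divides |G|
|G| = 43
Divisors of 43: 1, 43

Possible subgroup orders: {1, 43}


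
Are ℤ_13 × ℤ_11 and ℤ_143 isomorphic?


Comparing ℤ_13 × ℤ_11 and ℤ_143:
gcd(13,11) = 1, so ℤ_13 × ℤ_11 ≅ ℤ_143 (CRT)

Yes, ℤ_13 × ℤ_11 ≅ ℤ_143


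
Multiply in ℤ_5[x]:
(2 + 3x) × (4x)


Expand and collect like terms; reduce coefficients mod 5:
x^0: 2·0 = 0 ≡ 0 (mod 5)
x^1: 2·4 + 3·0 = 8 ≡ 3 (mod 5)
x^2: 3·4 = 12 ≡ 2 (mod 5)
Result: 3x + 2x^2

f · g = 3x + 2x^2


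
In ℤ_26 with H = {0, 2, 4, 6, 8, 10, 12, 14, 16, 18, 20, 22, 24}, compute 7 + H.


7 + H = {7 + h (mod 26) : h ∈ H}
7+0=7, 7+2=9, 7+4=11, 7+6=13, 7+8=15, 7+10=17, 7+12=19, 7+14=21, 7+16=23, 7+18=25, 7+20=1, 7+22=3, 7+24=5
7 + H = {1, 3, 5, 7, 9, 11, 13, 15, 17, 19, 21, 23, 25} = 1 + H

7 + H = {1, 3, 5, 7, 9, 11, 13, 15, 17, 19, 21, 23, 25}


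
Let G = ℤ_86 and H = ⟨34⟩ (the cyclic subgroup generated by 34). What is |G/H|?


|⟨34⟩| = n / gcd(34, 86) = 86 / 2 = 43
H is normal (ℤ_86 is abelian).
|G/H| = |G| / |H| = 86 / 43 = 2

|G/H| = 2


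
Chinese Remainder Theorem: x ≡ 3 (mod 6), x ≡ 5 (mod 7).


m₁ = 6, m₂ = 7, gcd = 1, so CRT applies. M = m₁·m₂ = 42
Let M₁ = M/m₁ = 7, M₂ = M/m₂ = 6
Find y₁ ≡ M₁⁻¹ (mod m₁): 7⁻¹ ≡ 1 (mod 6)
Find y₂ ≡ M₂⁻¹ (mod m₂): 6⁻¹ ≡ 6 (mod 7)
x = a₁·M₁·y₁ + a₂·M₂·y₂ = 3·7·1 + 5·6·6 = 201
Reduce mod 42: x ≡ 33
Check: 33 mod 6 = 3 ✓, 33 mod 7 = 5 ✓

x ≡ 33 (mod 42)


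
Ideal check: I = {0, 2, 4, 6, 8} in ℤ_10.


Check ideal conditions for I = {0, 2, 4, 6, 8} in ℤ_10:
(1) I is an additive subgroup? Yes
(2) For r ∈ ℤ_10 and a ∈ I: r·a ∈ I? Yes

Yes, I is an ideal of ℤ_10


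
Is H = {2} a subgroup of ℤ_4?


Subgroup test for H = {2} in (ℤ_4, +):
(1) 0 ∈ H? No
(2) Closure: for all a,b ∈ H, (a+b) mod 4 ∈ H? No  [counterexample: 2 + 2 = 0 ∉ H]
(3) Inverses: for all a ∈ H, -a mod 4 ∈ H? Yes

No, H is not a subgroup of ℤ_4


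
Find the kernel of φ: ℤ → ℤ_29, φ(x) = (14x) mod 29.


Kernel = preimage of identity
ker(φ) = {x ∈ ℤ : 14x ≡ 0 (mod 29)}. gcd(14,29) = 1, so 14x ≡ 0 (mod 29) ⟺ x ≡ 0 (mod 29/1 = 29). Hence ker(φ) = 29ℤ

ker(φ) = 29ℤ


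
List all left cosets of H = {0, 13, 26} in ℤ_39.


H = {0, 13, 26}, |H| = 3
Number of cosets = |G|/|H| = 39/3 = 13
0 + H = {0, 13, 26}
1 + H = {1, 14, 27}
2 + H = {2, 15, 28}
3 + H = {3, 16, 29}
4 + H = {4, 17, 30}
5 + H = {5, 18, 31}
6 + H = {6, 19, 32}
7 + H = {7, 20, 33}
8 + H = {8, 21, 34}
9 + H = {9, 22, 35}
10 + H = {10, 23, 36}
11 + H = {11, 24, 37}
12 + H = {12, 25, 38}

Cosets: 0+H={0,13,26}; 1+H={1,14,27}; 2+H={2,15,28}; 3+H={3,16,29}; 4+H={4,17,30}; 5+H={5,18,31}; 6+H={6,19,32}; 7+H={7,20,33}; 8+H={8,21,34}; 9+H={9,22,35}; 10+H={10,23,36}; 11+H={11,24,37}; 12+H={12,25,38}


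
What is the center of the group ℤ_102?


Z(G) = {g ∈ G | gx = xg for all x ∈ G}
ℤ_102 is abelian, so Z(G) = G

Z(ℤ_102) = ℤ_102


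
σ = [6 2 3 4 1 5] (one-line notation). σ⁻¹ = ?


To find σ⁻¹, swap domain and range:
σ(1) = 6 → σ⁻¹(6) = 1
σ(2) = 2 → σ⁻¹(2) = 2
σ(3) = 3 → σ⁻¹(3) = 3
σ(4) = 4 → σ⁻¹(4) = 4
σ(5) = 1 → σ⁻¹(1) = 5
σ(6) = 5 → σ⁻¹(5) = 6

σ⁻¹ = [5 2 3 4 6 1]


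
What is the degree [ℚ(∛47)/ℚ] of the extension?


∛47 has minimal polynomial x³ - 47 (irreducible over ℚ since 47 is not a perfect cube)

[ℚ(∛47)/ℚ] = 3


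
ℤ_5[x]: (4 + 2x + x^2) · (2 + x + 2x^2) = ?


Expand and collect like terms; reduce coefficients mod 5:
x^0: 4·2 = 8 ≡ 3 (mod 5)
x^1: 4·1 + 2·2 = 8 ≡ 3 (mod 5)
x^2: 4·2 + 2·1 + 1·2 = 12 ≡ 2 (mod 5)
x^3: 2·2 + 1·1 = 5 ≡ 0 (mod 5)
x^4: 1·2 = 2 ≡ 2 (mod 5)
Result: 3 + 3x + 2x^2 + 2x^4

f · g = 3 + 3x + 2x^2 + 2x^4


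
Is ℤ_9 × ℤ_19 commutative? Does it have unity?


Direct product ring; commutative with unity (1,1); but (1,0)·(0,1) = (0,0) gives zero divisors, so not an integral domain
Commutative: Yes
Integral domain: No
Has unity: Yes

ℤ_9 × ℤ_19: Commutative=Yes, Unity=Yes


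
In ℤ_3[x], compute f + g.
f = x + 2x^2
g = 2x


Add coefficients mod 3:
x^0: 0 + 0 = 0 (mod 3)
x^1: 1 + 2 = 0 (mod 3)
x^2: 2 + 0 = 2 (mod 3)
Result: 2x^2

f + g = 2x^2


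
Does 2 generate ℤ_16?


g generates ℤ_n iff gcd(g, n) = 1
gcd(2, 16) = 2
Since gcd = 2 ≠ 1, ⟨2⟩ has order 8 < 16, so 2 is not a generator.

No, 2 does not generate ℤ_16


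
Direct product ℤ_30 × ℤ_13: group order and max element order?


|ℤ_30 × ℤ_13| = 30 × 13 = 390
Max element order = lcm(30,13) = 390
Cyclic? Yes (gcd=1)

|ℤ_30×ℤ_13| = 390, max element order = 390


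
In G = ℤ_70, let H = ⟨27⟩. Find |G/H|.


|⟨27⟩| = n / gcd(27, 70) = 70 / 1 = 70
H is normal (ℤ_70 is abelian).
|G/H| = |G| / |H| = 70 / 70 = 1

|G/H| = 1


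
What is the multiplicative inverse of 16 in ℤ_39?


Use the extended Euclidean algorithm to write 1 = 16·s + 39·t; then s mod 39 is the inverse.
Euclidean algorithm:
  16 = 0·39 + 16
  39 = 2·16 + 7
  16 = 2·7 + 2
  7 = 3·2 + 1
  2 = 2·1 + 0
gcd(16,39) = 1
Back-substitution gives: 16·(-17) + 39·(7) = 1
So 16⁻¹ ≡ -17 ≡ 22 (mod 39)
Check: 16 × 22 = 352 ≡ 1 (mod 39) ✓

16⁻¹ ≡ 22 (mod 39)


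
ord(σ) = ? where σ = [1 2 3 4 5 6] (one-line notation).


Cycle decomposition: identity (all elements fixed)
Order = 1 (identity has order 1)

ord(σ) = 1


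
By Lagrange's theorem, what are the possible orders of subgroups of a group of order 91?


Lagrange's theorem: |H| divides |G|
|G| = 91
Divisors of 91: 1, 7, 13, 91

Possible subgroup orders: {1, 7, 13, 91}


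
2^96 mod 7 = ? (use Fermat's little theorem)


Fermat's little theorem: if p is prime and gcd(a,p)=1, then a^(p-1) ≡ 1 (mod p)
p = 7 is prime, gcd(2,7) = 1
Reduce exponent: 96 mod 6 = 0
So 2^96 ≡ 2^0 (mod 7)
2^0 = 1

2^96 ≡ 1 (mod 7)


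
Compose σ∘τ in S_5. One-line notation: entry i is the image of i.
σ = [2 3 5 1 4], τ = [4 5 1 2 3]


σ∘τ: apply τ first, then σ
1 →τ 4 →σ 1
2 →τ 5 →σ 4
3 →τ 1 →σ 2
4 →τ 2 →σ 3
5 →τ 3 →σ 5

σ∘τ = [1 4 2 3 5]


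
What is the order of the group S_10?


|S_n| = n! (number of permutations of n symbols)
|S_10| = 10! = 3628800

|S_10| = 3628800


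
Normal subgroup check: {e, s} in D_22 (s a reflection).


H = {e, s} in D_22 (s a reflection)
r·s·r⁻¹ = sr⁻² ≠ s for n ≥ 3, so {e, s} is not closed under conjugation

No, not a normal subgroup


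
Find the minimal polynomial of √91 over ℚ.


√91 satisfies x² - 91 = 0, irreducible over ℚ since 91 is squarefree

Minimal polynomial: x² - 91


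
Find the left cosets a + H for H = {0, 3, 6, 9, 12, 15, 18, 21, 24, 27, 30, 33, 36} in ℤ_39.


H = {0, 3, 6, 9, 12, 15, 18, 21, 24, 27, 30, 33, 36}, |H| = 13
Number of cosets = |G|/|H| = 39/13 = 3
0 + H = {0, 3, 6, 9, 12, 15, 18, 21, 24, 27, 30, 33, 36}
1 + H = {1, 4, 7, 10, 13, 16, 19, 22, 25, 28, 31, 34, 37}
2 + H = {2, 5, 8, 11, 14, 17, 20, 23, 26, 29, 32, 35, 38}

Cosets: 0+H={0,3,6,9,12,15,18,21,24,27,30,33,36}; 1+H={1,4,7,10,13,16,19,22,25,28,31,34,37}; 2+H={2,5,8,11,14,17,20,23,26,29,32,35,38}


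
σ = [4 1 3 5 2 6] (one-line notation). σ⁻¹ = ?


To find σ⁻¹, swap domain and range:
σ(1) = 4 → σ⁻¹(4) = 1
σ(2) = 1 → σ⁻¹(1) = 2
σ(3) = 3 → σ⁻¹(3) = 3
σ(4) = 5 → σ⁻¹(5) = 4
σ(5) = 2 → σ⁻¹(2) = 5
σ(6) = 6 → σ⁻¹(6) = 6

σ⁻¹ = [2 5 3 1 4 6]


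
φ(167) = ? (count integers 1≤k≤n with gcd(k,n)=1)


Factor n: 167 = 167
φ(n) = n · ∏(1 - 1/p) over distinct primes p | n
φ(167) = 167 · (1 - 1/167) = 166

φ(167) = 166


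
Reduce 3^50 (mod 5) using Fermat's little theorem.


Fermat's little theorem: if p is prime and gcd(a,p)=1, then a^(p-1) ≡ 1 (mod p)
p = 5 is prime, gcd(3,5) = 1
Reduce exponent: 50 mod 4 = 2
So 3^50 ≡ 3^2 (mod 5)
3^2 mod 5 = 4

3^50 ≡ 4 (mod 5)


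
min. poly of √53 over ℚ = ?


√53 satisfies x² - 53 = 0, irreducible over ℚ since 53 is squarefree

Minimal polynomial: x² - 53


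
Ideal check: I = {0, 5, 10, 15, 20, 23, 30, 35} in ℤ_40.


Check ideal conditions for I = {0, 5, 10, 15, 20, 23, 30, 35} in ℤ_40:
(1) I is an additive subgroup? No
(2) For r ∈ ℤ_40 and a ∈ I: r·a ∈ I? No  [counterexample: r=2, a=23, r·a mod 40 = 6 ∉ I]

No, I is not an ideal of ℤ_40


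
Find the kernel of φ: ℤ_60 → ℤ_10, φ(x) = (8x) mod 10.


Kernel = preimage of identity
ker(φ) = {x ∈ ℤ_60 : 8x ≡ 0 (mod 10)}. Since 10 | 60, φ is well-defined. The kernel is the cyclic subgroup ⟨5⟩ of ℤ_60 (order 12), i.e. {0, 5, 10, 15, 20, 25, 30, 35, 40, 45, 50, 55}

ker(φ) = {0, 5, 10, 15, 20, 25, 30, 35, 40, 45, 50, 55}


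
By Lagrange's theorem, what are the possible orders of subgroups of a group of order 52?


Lagrange's theorem: |H| divides |G|
|G| = 52
Divisors of 52: 1, 2, 4, 13, 26, 52

Possible subgroup orders: {1, 2, 4, 13, 26, 52}


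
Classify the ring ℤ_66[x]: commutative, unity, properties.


ℤ_66 has zero divisors (2·33 ≡ 0), and these lift to constant zero divisors in ℤ_66[x]; so not an integral domain
Commutative: Yes
Integral domain: No
Has unity: Yes

ℤ_66[x]: Commutative=Yes, Unity=Yes


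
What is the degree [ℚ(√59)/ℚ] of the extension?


√59 has minimal polynomial x² - 59 (irreducible over ℚ since 59 is squarefree)

[ℚ(√59)/ℚ] = 2


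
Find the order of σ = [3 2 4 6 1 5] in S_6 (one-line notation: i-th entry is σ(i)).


Cycle decomposition: (1 3 4 6 5)
Cycle lengths: 5
Order = lcm(5) = 5

ord(σ) = 5


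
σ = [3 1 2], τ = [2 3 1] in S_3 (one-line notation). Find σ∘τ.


σ∘τ: apply τ first, then σ
1 →τ 2 →σ 1
2 →τ 3 →σ 2
3 →τ 1 →σ 3

σ∘τ = [1 2 3]


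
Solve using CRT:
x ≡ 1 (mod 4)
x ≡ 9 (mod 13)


m₁ = 4, m₂ = 13, gcd = 1, so CRT applies. M = m₁·m₂ = 52
Let M₁ = M/m₁ = 13, M₂ = M/m₂ = 4
Find y₁ ≡ M₁⁻¹ (mod m₁): 13⁻¹ ≡ 1 (mod 4)
Find y₂ ≡ M₂⁻¹ (mod m₂): 4⁻¹ ≡ 10 (mod 13)
x = a₁·M₁·y₁ + a₂·M₂·y₂ = 1·13·1 + 9·4·10 = 373
Reduce mod 52: x ≡ 9
Check: 9 mod 4 = 1 ✓, 9 mod 13 = 9 ✓

x ≡ 9 (mod 52)


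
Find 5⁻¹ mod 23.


Use the extended Euclidean algorithm to write 1 = 5·s + 23·t; then s mod 23 is the inverse.
Euclidean algorithm:
  5 = 0·23 + 5
  23 = 4·5 + 3
  5 = 1·3 + 2
  3 = 1·2 + 1
  2 = 2·1 + 0
gcd(5,23) = 1
Back-substitution gives: 5·(-9) + 23·(2) = 1
So 5⁻¹ ≡ -9 ≡ 14 (mod 23)
Check: 5 × 14 = 70 ≡ 1 (mod 23) ✓

5⁻¹ ≡ 14 (mod 23)


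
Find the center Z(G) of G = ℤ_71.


Z(G) = {g ∈ G | gx = xg for all x ∈ G}
ℤ_71 is abelian, so Z(G) = G

Z(ℤ_71) = ℤ_71


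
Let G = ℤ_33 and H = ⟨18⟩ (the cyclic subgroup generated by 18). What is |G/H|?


|⟨18⟩| = n / gcd(18, 33) = 33 / 3 = 11
H is normal (ℤ_33 is abelian).
|G/H| = |G| / |H| = 33 / 11 = 3

|G/H| = 3


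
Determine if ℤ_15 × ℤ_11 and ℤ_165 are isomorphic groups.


Comparing ℤ_15 × ℤ_11 and ℤ_165:
gcd(15,11) = 1, so ℤ_15 × ℤ_11 ≅ ℤ_165 (CRT)

Yes, ℤ_15 × ℤ_11 ≅ ℤ_165


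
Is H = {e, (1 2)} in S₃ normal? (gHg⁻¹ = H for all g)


H = {e, (1 2)} in S₃
(1 3)(1 2)(1 3)⁻¹ = (2 3) ∉ {e, (1 2)}, so it is not normal

No, not a normal subgroup


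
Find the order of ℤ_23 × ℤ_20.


|A × B| = |A| · |B|
|ℤ_23 × ℤ_20| = 23 × 20 = 460

|ℤ_23 × ℤ_20| = 460


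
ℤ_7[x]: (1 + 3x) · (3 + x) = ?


Expand and collect like terms; reduce coefficients mod 7:
x^0: 1·3 = 3 ≡ 3 (mod 7)
x^1: 1·1 + 3·3 = 10 ≡ 3 (mod 7)
x^2: 3·1 = 3 ≡ 3 (mod 7)
Result: 3 + 3x + 3x^2

f · g = 3 + 3x + 3x^2


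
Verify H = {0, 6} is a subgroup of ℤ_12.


Subgroup test for H = {0, 6} in (ℤ_12, +):
(1) 0 ∈ H? Yes
(2) Closure: for all a,b ∈ H, (a+b) mod 12 ∈ H? Yes
(3) Inverses: for all a ∈ H, -a mod 12 ∈ H? Yes

Yes, H is a subgroup of ℤ_12


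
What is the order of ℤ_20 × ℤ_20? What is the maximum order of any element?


|ℤ_20 × ℤ_20| = 20 × 20 = 400
Max element order = lcm(20,20) = 20
Cyclic? No (gcd=20)

|ℤ_20×ℤ_20| = 400, max element order = 20


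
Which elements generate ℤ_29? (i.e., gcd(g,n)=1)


g generates ℤ_n iff gcd(g,n) = 1
Prime factors of 29: 29
Generators are g ∈ {1,...,28} not divisible by any of these primes.
Generators: {1, 2, 3, 4, 5, 6, 7, 8, 9, 10, 11, 12, 13, 14, 15, 16, 17, 18, 19, 20, 21, 22, 23, 24, 25, 26, 27, 28}
Number of generators = φ(29) = 28

Generators of ℤ_29 = {1, 2, 3, 4, 5, 6, 7, 8, 9, 10, 11, 12, 13, 14, 15, 16, 17, 18, 19, 20, 21, 22, 23, 24, 25, 26, 27, 28}


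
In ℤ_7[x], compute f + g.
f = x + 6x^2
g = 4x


Add coefficients mod 7:
x^0: 0 + 0 = 0 (mod 7)
x^1: 1 + 4 = 5 (mod 7)
x^2: 6 + 0 = 6 (mod 7)
Result: 5x + 6x^2

f + g = 5x + 6x^2


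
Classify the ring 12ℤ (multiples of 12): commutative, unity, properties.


12ℤ is a commutative ring under +,× but has no multiplicative identity (1 ∉ 12ℤ); it has no zero divisors, but without unity it is not an integral domain
Commutative: Yes
Integral domain: No
Has unity: No

12ℤ (multiples of 12): Commutative=Yes, Unity=No


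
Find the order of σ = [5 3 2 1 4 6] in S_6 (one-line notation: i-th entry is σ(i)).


Cycle decomposition: (1 5 4) (2 3)
Cycle lengths: 3, 2
Order = lcm(3, 2) = 6

ord(σ) = 6


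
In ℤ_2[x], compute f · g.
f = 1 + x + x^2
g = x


Expand and collect like terms; reduce coefficients mod 2:
x^0: 1·0 = 0 ≡ 0 (mod 2)
x^1: 1·1 + 1·0 = 1 ≡ 1 (mod 2)
x^2: 1·1 + 1·0 = 1 ≡ 1 (mod 2)
x^3: 1·1 = 1 ≡ 1 (mod 2)
Result: x + x^2 + x^3

f · g = x + x^2 + x^3


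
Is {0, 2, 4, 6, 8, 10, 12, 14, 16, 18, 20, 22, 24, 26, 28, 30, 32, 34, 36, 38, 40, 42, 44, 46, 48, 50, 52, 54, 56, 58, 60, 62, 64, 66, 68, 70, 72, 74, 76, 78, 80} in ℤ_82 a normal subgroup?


H = {0, 2, 4, 6, 8, 10, 12, 14, 16, 18, 20, 22, 24, 26, 28, 30, 32, 34, 36, 38, 40, 42, 44, 46, 48, 50, 52, 54, 56, 58, 60, 62, 64, 66, 68, 70, 72, 74, 76, 78, 80} in ℤ_82
ℤ_82 is abelian; every subgroup of an abelian group is normal

Yes, normal subgroup


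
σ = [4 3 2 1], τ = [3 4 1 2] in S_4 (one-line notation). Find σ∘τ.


σ∘τ: apply τ first, then σ
1 →τ 3 →σ 2
2 →τ 4 →σ 1
3 →τ 1 →σ 4
4 →τ 2 →σ 3

σ∘τ = [2 1 4 3]


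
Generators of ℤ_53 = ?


g generates ℤ_n iff gcd(g,n) = 1
Prime factors of 53: 53
Generators are g ∈ {1,...,52} not divisible by any of these primes.
Generators: {1, 2, 3, 4, 5, 6, 7, 8, 9, 10, 11, 12, 13, 14, 15, 16, 17, 18, 19, 20, 21, 22, 23, 24, 25, 26, 27, 28, 29, 30, 31, 32, 33, 34, 35, 36, 37, 38, 39, 40, 41, 42, 43, 44, 45, 46, 47, 48, 49, 50, 51, 52}
Number of generators = φ(53) = 52

Generators of ℤ_53 = {1, 2, 3, 4, 5, 6, 7, 8, 9, 10, 11, 12, 13, 14, 15, 16, 17, 18, 19, 20, 21, 22, 23, 24, 25, 26, 27, 28, 29, 30, 31, 32, 33, 34, 35, 36, 37, 38, 39, 40, 41, 42, 43, 44, 45, 46, 47, 48, 49, 50, 51, 52}


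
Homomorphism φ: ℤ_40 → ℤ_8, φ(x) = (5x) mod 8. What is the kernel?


Kernel = preimage of identity
ker(φ) = {x ∈ ℤ_40 : 5x ≡ 0 (mod 8)}. Since 8 | 40, φ is well-defined. The kernel is the cyclic subgroup ⟨8⟩ of ℤ_40 (order 5), i.e. {0, 8, 16, 24, 32}

ker(φ) = {0, 8, 16, 24, 32}


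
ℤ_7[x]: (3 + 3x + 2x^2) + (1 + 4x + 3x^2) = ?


Add coefficients mod 7:
x^0: 3 + 1 = 4 (mod 7)
x^1: 3 + 4 = 0 (mod 7)
x^2: 2 + 3 = 5 (mod 7)
Result: 4 + 5x^2

f + g = 4 + 5x^2


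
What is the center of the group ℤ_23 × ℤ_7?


Z(G) = {g ∈ G | gx = xg for all x ∈ G}
Direct product of abelian groups is abelian, so Z(G) = G

Z(ℤ_23 × ℤ_7) = ℤ_23 × ℤ_7


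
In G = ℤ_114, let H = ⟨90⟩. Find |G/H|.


|⟨90⟩| = n / gcd(90, 114) = 114 / 6 = 19
H is normal (ℤ_114 is abelian).
|G/H| = |G| / |H| = 114 / 19 = 6

|G/H| = 6


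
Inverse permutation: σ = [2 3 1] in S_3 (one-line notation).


To find σ⁻¹, swap domain and range:
σ(1) = 2 → σ⁻¹(2) = 1
σ(2) = 3 → σ⁻¹(3) = 2
σ(3) = 1 → σ⁻¹(1) = 3

σ⁻¹ = [3 1 2]


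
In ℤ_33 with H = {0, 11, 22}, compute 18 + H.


18 + H = {18 + h (mod 33) : h ∈ H}
18+0=18, 18+11=29, 18+22=7
18 + H = {7, 18, 29} = 7 + H

18 + H = {7, 18, 29}


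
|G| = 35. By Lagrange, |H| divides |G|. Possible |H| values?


Lagrange's theorem: |H| divides |G|
|G| = 35
Divisors of 35: 1, 5, 7, 35

Possible subgroup orders: {1, 5, 7, 35}


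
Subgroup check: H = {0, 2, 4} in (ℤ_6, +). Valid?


Subgroup test for H = {0, 2, 4} in (ℤ_6, +):
(1) 0 ∈ H? Yes
(2) Closure: for all a,b ∈ H, (a+b) mod 6 ∈ H? Yes
(3) Inverses: for all a ∈ H, -a mod 6 ∈ H? Yes

Yes, H is a subgroup of ℤ_6


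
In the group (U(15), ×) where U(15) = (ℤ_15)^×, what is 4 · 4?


Operation: multiplication mod 15
4 · 4 = (a × b) mod 15 with a = 4, b = 4

4 · 4 = 1


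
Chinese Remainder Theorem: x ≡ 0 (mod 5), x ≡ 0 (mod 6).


m₁ = 5, m₂ = 6, gcd = 1, so CRT applies. M = m₁·m₂ = 30
Let M₁ = M/m₁ = 6, M₂ = M/m₂ = 5
Find y₁ ≡ M₁⁻¹ (mod m₁): 6⁻¹ ≡ 1 (mod 5)
Find y₂ ≡ M₂⁻¹ (mod m₂): 5⁻¹ ≡ 5 (mod 6)
x = a₁·M₁·y₁ + a₂·M₂·y₂ = 0·6·1 + 0·5·5 = 0
Reduce mod 30: x ≡ 0
Check: 0 mod 5 = 0 ✓, 0 mod 6 = 0 ✓

x ≡ 0 (mod 30)


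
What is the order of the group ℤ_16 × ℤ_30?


|A × B| = |A| · |B|
|ℤ_16 × ℤ_30| = 16 × 30 = 480

|ℤ_16 × ℤ_30| = 480


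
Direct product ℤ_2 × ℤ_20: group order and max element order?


|ℤ_2 × ℤ_20| = 2 × 20 = 40
Max element order = lcm(2,20) = 20
Cyclic? No (gcd=2)

|ℤ_2×ℤ_20| = 40, max element order = 20


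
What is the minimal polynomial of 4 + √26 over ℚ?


Let α = 4 + √26. Then α - 4 = √26, so (α - 4)² = 26, giving α² - 8α - 10 = 0. Degree 2 and α ∉ ℚ, so this is the minimal polynomial.

Minimal polynomial: x² - 8x - 10


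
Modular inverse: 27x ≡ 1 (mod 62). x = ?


Use the extended Euclidean algorithm to write 1 = 27·s + 62·t; then s mod 62 is the inverse.
Euclidean algorithm:
  27 = 0·62 + 27
  62 = 2·27 + 8
  27 = 3·8 + 3
  8 = 2·3 + 2
  3 = 1·2 + 1
  2 = 2·1 + 0
gcd(27,62) = 1
Back-substitution gives: 27·(23) + 62·(-10) = 1
So 27⁻¹ ≡ 23 ≡ 23 (mod 62)
Check: 27 × 23 = 621 ≡ 1 (mod 62) ✓

27⁻¹ ≡ 23 (mod 62)


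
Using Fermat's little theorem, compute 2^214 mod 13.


Fermat's little theorem: if p is prime and gcd(a,p)=1, then a^(p-1) ≡ 1 (mod p)
p = 13 is prime, gcd(2,13) = 1
Reduce exponent: 214 mod 12 = 10
So 2^214 ≡ 2^10 (mod 13)
2^10 mod 13 = 10

2^214 ≡ 10 (mod 13)


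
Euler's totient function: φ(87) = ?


Factor n: 87 = 3 × 29
φ(n) = n · ∏(1 - 1/p) over distinct primes p | n
φ(87) = 87 · (1 - 1/3) · (1 - 1/29) = 56

φ(87) = 56


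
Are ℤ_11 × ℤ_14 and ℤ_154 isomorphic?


Comparing ℤ_11 × ℤ_14 and ℤ_154:
gcd(11,14) = 1, so ℤ_11 × ℤ_14 ≅ ℤ_154 (CRT)

Yes, ℤ_11 × ℤ_14 ≅ ℤ_154


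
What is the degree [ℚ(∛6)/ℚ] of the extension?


∛6 has minimal polynomial x³ - 6 (irreducible over ℚ since 6 is not a perfect cube)

[ℚ(∛6)/ℚ] = 3


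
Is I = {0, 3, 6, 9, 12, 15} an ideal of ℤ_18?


Check ideal conditions for I = {0, 3, 6, 9, 12, 15} in ℤ_18:
(1) I is an additive subgroup? Yes
(2) For r ∈ ℤ_18 and a ∈ I: r·a ∈ I? Yes

Yes, I is an ideal of ℤ_18


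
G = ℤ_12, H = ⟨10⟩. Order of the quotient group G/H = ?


|⟨10⟩| = n / gcd(10, 12) = 12 / 2 = 6
H is normal (ℤ_12 is abelian).
|G/H| = |G| / |H| = 12 / 6 = 2

|G/H| = 2


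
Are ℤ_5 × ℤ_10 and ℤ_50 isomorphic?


Comparing ℤ_5 × ℤ_10 and ℤ_50:
gcd(5,10) = 5 ≠ 1. Max element order in ℤ_5×ℤ_10 is lcm(5,10) = 10 < 50, so it has no element of order 50

No, ℤ_5 × ℤ_10 ≇ ℤ_50


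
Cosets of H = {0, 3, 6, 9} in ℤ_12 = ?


H = {0, 3, 6, 9}, |H| = 4
Number of cosets = |G|/|H| = 12/4 = 3
0 + H = {0, 3, 6, 9}
1 + H = {1, 4, 7, 10}
2 + H = {2, 5, 8, 11}

Cosets: 0+H={0,3,6,9}; 1+H={1,4,7,10}; 2+H={2,5,8,11}


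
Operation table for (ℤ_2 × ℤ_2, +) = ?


Elements: {(0,0), (0,1), (1,0), (1,1)}
Operation: componentwise addition mod (2, 2)
Entry (a, b) = ((a₁+b₁) mod 2, (a₂+b₂) mod 2)

Cayley table:
      | (0,0) | (0,1) | (1,0) | (1,1)
(0,0) | (0,0) | (0,1) | (1,0) | (1,1)
(0,1) | (0,1) | (0,0) | (1,1) | (1,0)
(1,0) | (1,0) | (1,1) | (0,0) | (0,1)
(1,1) | (1,1) | (1,0) | (0,1) | (0,0)


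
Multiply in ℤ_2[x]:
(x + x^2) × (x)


Expand and collect like terms; reduce coefficients mod 2:
x^0: 0·0 = 0 ≡ 0 (mod 2)
x^1: 0·1 + 1·0 = 0 ≡ 0 (mod 2)
x^2: 1·1 + 1·0 = 1 ≡ 1 (mod 2)
x^3: 1·1 = 1 ≡ 1 (mod 2)
Result: x^2 + x^3

f · g = x^2 + x^3


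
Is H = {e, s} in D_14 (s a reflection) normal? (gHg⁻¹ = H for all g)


H = {e, s} in D_14 (s a reflection)
r·s·r⁻¹ = sr⁻² ≠ s for n ≥ 3, so {e, s} is not closed under conjugation

No, not a normal subgroup


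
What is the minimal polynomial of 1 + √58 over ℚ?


Let α = 1 + √58. Then α - 1 = √58, so (α - 1)² = 58, giving α² - 2α - 57 = 0. Degree 2 and α ∉ ℚ, so this is the minimal polynomial.

Minimal polynomial: x² - 2x - 57


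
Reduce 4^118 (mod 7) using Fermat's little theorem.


Fermat's little theorem: if p is prime and gcd(a,p)=1, then a^(p-1) ≡ 1 (mod p)
p = 7 is prime, gcd(4,7) = 1
Reduce exponent: 118 mod 6 = 4
So 4^118 ≡ 4^4 (mod 7)
4^4 mod 7 = 4

4^118 ≡ 4 (mod 7)


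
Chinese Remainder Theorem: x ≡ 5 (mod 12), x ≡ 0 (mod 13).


m₁ = 12, m₂ = 13, gcd = 1, so CRT applies. M = m₁·m₂ = 156
Let M₁ = M/m₁ = 13, M₂ = M/m₂ = 12
Find y₁ ≡ M₁⁻¹ (mod m₁): 13⁻¹ ≡ 1 (mod 12)
Find y₂ ≡ M₂⁻¹ (mod m₂): 12⁻¹ ≡ 12 (mod 13)
x = a₁·M₁·y₁ + a₂·M₂·y₂ = 5·13·1 + 0·12·12 = 65
Reduce mod 156: x ≡ 65
Check: 65 mod 12 = 5 ✓, 65 mod 13 = 0 ✓

x ≡ 65 (mod 156)


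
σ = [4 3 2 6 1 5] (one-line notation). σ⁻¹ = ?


To find σ⁻¹, swap domain and range:
σ(1) = 4 → σ⁻¹(4) = 1
σ(2) = 3 → σ⁻¹(3) = 2
σ(3) = 2 → σ⁻¹(2) = 3
σ(4) = 6 → σ⁻¹(6) = 4
σ(5) = 1 → σ⁻¹(1) = 5
σ(6) = 5 → σ⁻¹(5) = 6

σ⁻¹ = [5 3 2 1 6 4]


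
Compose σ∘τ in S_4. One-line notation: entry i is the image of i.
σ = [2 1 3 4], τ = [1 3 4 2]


σ∘τ: apply τ first, then σ
1 →τ 1 →σ 2
2 →τ 3 →σ 3
3 →τ 4 →σ 4
4 →τ 2 →σ 1

σ∘τ = [2 3 4 1]


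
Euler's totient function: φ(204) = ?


Factor n: 204 = 2^2 × 3 × 17
φ(n) = n · ∏(1 - 1/p) over distinct primes p | n
φ(204) = 204 · (1 - 1/2) · (1 - 1/3) · (1 - 1/17) = 64

φ(204) = 64


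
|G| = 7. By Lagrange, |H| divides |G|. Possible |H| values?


Lagrange's theorem: |H| divides |G|
|G| = 7
Divisors of 7: 1, 7

Possible subgroup orders: {1, 7}


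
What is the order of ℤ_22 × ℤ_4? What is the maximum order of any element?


|ℤ_22 × ℤ_4| = 22 × 4 = 88
Max element order = lcm(22,4) = 44
Cyclic? No (gcd=2)

|ℤ_22×ℤ_4| = 88, max element order = 44


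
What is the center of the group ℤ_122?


Z(G) = {g ∈ G | gx = xg for all x ∈ G}
ℤ_122 is abelian, so Z(G) = G

Z(ℤ_122) = ℤ_122


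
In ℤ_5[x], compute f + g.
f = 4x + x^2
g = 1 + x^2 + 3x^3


Add coefficients mod 5:
x^0: 0 + 1 = 1 (mod 5)
x^1: 4 + 0 = 4 (mod 5)
x^2: 1 + 1 = 2 (mod 5)
x^3: 0 + 3 = 3 (mod 5)
Result: 1 + 4x + 2x^2 + 3x^3

f + g = 1 + 4x + 2x^2 + 3x^3


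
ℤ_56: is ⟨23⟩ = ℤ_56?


g generates ℤ_n iff gcd(g, n) = 1
gcd(23, 56) = 1
Since gcd = 1, 23 is a generator.

Yes, 23 generates ℤ_56


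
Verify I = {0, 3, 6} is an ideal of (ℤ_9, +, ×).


Check ideal conditions for I = {0, 3, 6} in ℤ_9:
(1) I is an additive subgroup? Yes
(2) For r ∈ ℤ_9 and a ∈ I: r·a ∈ I? Yes

Yes, I is an ideal of ℤ_9


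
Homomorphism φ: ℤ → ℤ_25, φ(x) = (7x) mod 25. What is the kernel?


Kernel = preimage of identity
ker(φ) = {x ∈ ℤ : 7x ≡ 0 (mod 25)}. gcd(7,25) = 1, so 7x ≡ 0 (mod 25) ⟺ x ≡ 0 (mod 25/1 = 25). Hence ker(φ) = 25ℤ

ker(φ) = 25ℤ


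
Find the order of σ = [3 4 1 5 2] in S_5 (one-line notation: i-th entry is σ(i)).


Cycle decomposition: (1 3) (2 4 5)
Cycle lengths: 2, 3
Order = lcm(2, 3) = 6

ord(σ) = 6


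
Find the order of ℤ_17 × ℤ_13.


|A × B| = |A| · |B|
|ℤ_17 × ℤ_13| = 17 × 13 = 221

|ℤ_17 × ℤ_13| = 221


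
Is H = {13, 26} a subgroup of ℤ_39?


Subgroup test for H = {13, 26} in (ℤ_39, +):
(1) 0 ∈ H? No
(2) Closure: for all a,b ∈ H, (a+b) mod 39 ∈ H? No  [counterexample: 13 + 26 = 0 ∉ H]
(3) Inverses: for all a ∈ H, -a mod 39 ∈ H? Yes

No, H is not a subgroup of ℤ_39


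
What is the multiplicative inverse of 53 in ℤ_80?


Use the extended Euclidean algorithm to write 1 = 53·s + 80·t; then s mod 80 is the inverse.
Euclidean algorithm:
  53 = 0·80 + 53
  80 = 1·53 + 27
  53 = 1·27 + 26
  27 = 1·26 + 1
  26 = 26·1 + 0
gcd(53,80) = 1
Back-substitution gives: 53·(-3) + 80·(2) = 1
So 53⁻¹ ≡ -3 ≡ 77 (mod 80)
Check: 53 × 77 = 4081 ≡ 1 (mod 80) ✓

53⁻¹ ≡ 77 (mod 80)


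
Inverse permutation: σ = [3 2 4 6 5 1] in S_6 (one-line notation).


To find σ⁻¹, swap domain and range:
σ(1) = 3 → σ⁻¹(3) = 1
σ(2) = 2 → σ⁻¹(2) = 2
σ(3) = 4 → σ⁻¹(4) = 3
σ(4) = 6 → σ⁻¹(6) = 4
σ(5) = 5 → σ⁻¹(5) = 5
σ(6) = 1 → σ⁻¹(1) = 6

σ⁻¹ = [6 2 1 3 5 4]


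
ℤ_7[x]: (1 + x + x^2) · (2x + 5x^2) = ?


Expand and collect like terms; reduce coefficients mod 7:
x^0: 1·0 = 0 ≡ 0 (mod 7)
x^1: 1·2 + 1·0 = 2 ≡ 2 (mod 7)
x^2: 1·5 + 1·2 + 1·0 = 7 ≡ 0 (mod 7)
x^3: 1·5 + 1·2 = 7 ≡ 0 (mod 7)
x^4: 1·5 = 5 ≡ 5 (mod 7)
Result: 2x + 5x^4

f · g = 2x + 5x^4


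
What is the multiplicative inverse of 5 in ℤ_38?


Use the extended Euclidean algorithm to write 1 = 5·s + 38·t; then s mod 38 is the inverse.
Euclidean algorithm:
  5 = 0·38 + 5
  38 = 7·5 + 3
  5 = 1·3 + 2
  3 = 1·2 + 1
  2 = 2·1 + 0
gcd(5,38) = 1
Back-substitution gives: 5·(-15) + 38·(2) = 1
So 5⁻¹ ≡ -15 ≡ 23 (mod 38)
Check: 5 × 23 = 115 ≡ 1 (mod 38) ✓

5⁻¹ ≡ 23 (mod 38)


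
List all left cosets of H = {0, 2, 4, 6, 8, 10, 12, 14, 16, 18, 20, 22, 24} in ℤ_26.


H = {0, 2, 4, 6, 8, 10, 12, 14, 16, 18, 20, 22, 24}, |H| = 13
Number of cosets = |G|/|H| = 26/13 = 2
0 + H = {0, 2, 4, 6, 8, 10, 12, 14, 16, 18, 20, 22, 24}
1 + H = {1, 3, 5, 7, 9, 11, 13, 15, 17, 19, 21, 23, 25}

Cosets: 0+H={0,2,4,6,8,10,12,14,16,18,20,22,24}; 1+H={1,3,5,7,9,11,13,15,17,19,21,23,25}


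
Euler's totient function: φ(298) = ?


Factor n: 298 = 2 × 149
φ(n) = n · ∏(1 - 1/p) over distinct primes p | n
φ(298) = 298 · (1 - 1/2) · (1 - 1/149) = 148

φ(298) = 148


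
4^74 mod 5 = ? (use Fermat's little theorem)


Fermat's little theorem: if p is prime and gcd(a,p)=1, then a^(p-1) ≡ 1 (mod p)
p = 5 is prime, gcd(4,5) = 1
Reduce exponent: 74 mod 4 = 2
So 4^74 ≡ 4^2 (mod 5)
4^2 mod 5 = 1

4^74 ≡ 1 (mod 5)


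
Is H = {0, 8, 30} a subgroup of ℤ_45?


Subgroup test for H = {0, 8, 30} in (ℤ_45, +):
(1) 0 ∈ H? Yes
(2) Closure: for all a,b ∈ H, (a+b) mod 45 ∈ H? No  [counterexample: 8 + 8 = 16 ∉ H]
(3) Inverses: for all a ∈ H, -a mod 45 ∈ H? No

No, H is not a subgroup of ℤ_45


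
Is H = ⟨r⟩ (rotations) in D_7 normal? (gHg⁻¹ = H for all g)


H = ⟨r⟩ (rotations) in D_7
The rotation subgroup ⟨r⟩ has index 2 in D_7, so it is normal

Yes, normal subgroup


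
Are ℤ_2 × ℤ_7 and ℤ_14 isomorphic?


Comparing ℤ_2 × ℤ_7 and ℤ_14:
gcd(2,7) = 1, so ℤ_2 × ℤ_7 ≅ ℤ_14 (CRT)

Yes, ℤ_2 × ℤ_7 ≅ ℤ_14


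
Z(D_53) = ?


Z(G) = {g ∈ G | gx = xg for all x ∈ G}
For odd n, Z(D_n) = {e}: no nontrivial rotation commutes with all reflections

Z(D_53) = {e}


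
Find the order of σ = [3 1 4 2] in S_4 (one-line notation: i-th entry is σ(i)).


Cycle decomposition: (1 3 4 2)
Cycle lengths: 4
Order = lcm(4) = 4

ord(σ) = 4


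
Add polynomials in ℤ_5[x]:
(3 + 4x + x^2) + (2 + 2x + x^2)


Add coefficients mod 5:
x^0: 3 + 2 = 0 (mod 5)
x^1: 4 + 2 = 1 (mod 5)
x^2: 1 + 1 = 2 (mod 5)
Result: x + 2x^2

f + g = x + 2x^2


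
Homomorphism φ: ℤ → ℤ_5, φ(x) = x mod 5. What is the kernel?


Kernel = preimage of identity
ker(φ) = {x ∈ ℤ : x ≡ 0 (mod 5)} = 5ℤ = {0, ±5, ±10, ...}

ker(φ) = 5ℤ


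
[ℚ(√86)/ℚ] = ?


√86 has minimal polynomial x² - 86 (irreducible over ℚ since 86 is squarefree)

[ℚ(√86)/ℚ] = 2


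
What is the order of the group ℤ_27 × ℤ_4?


|A × B| = |A| · |B|
|ℤ_27 × ℤ_4| = 27 × 4 = 108

|ℤ_27 × ℤ_4| = 108


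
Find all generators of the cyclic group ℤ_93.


g generates ℤ_n iff gcd(g,n) = 1
Prime factors of 93: 3, 31
Generators are g ∈ {1,...,92} not divisible by any of these primes.
Generators: {1, 2, 4, 5, 7, 8, 10, 11, 13, 14, 16, 17, 19, 20, 22, 23, 25, 26, 28, 29, 32, 34, 35, 37, 38, 40, 41, 43, 44, 46, 47, 49, 50, 52, 53, 55, 56, 58, 59, 61, 64, 65, 67, 68, 70, 71, 73, 74, 76, 77, 79, 80, 82, 83, 85, 86, 88, 89, 91, 92}
Number of generators = φ(93) = 60

Generators of ℤ_93 = {1, 2, 4, 5, 7, 8, 10, 11, 13, 14, 16, 17, 19, 20, 22, 23, 25, 26, 28, 29, 32, 34, 35, 37, 38, 40, 41, 43, 44, 46, 47, 49, 50, 52, 53, 55, 56, 58, 59, 61, 64, 65, 67, 68, 70, 71, 73, 74, 76, 77, 79, 80, 82, 83, 85, 86, 88, 89, 91, 92}


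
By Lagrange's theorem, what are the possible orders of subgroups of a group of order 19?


Lagrange's theorem: |H| divides |G|
|G| = 19
Divisors of 19: 1, 19

Possible subgroup orders: {1, 19}


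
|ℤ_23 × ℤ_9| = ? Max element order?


|ℤ_23 × ℤ_9| = 23 × 9 = 207
Max element order = lcm(23,9) = 207
Cyclic? Yes (gcd=1)

|ℤ_23×ℤ_9| = 207, max element order = 207


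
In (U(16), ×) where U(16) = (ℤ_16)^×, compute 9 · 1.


Operation: multiplication mod 16
9 · 1 = (a × b) mod 16 with a = 9, b = 1

9 · 1 = 9


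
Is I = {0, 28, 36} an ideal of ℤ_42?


Check ideal conditions for I = {0, 28, 36} in ℤ_42:
(1) I is an additive subgroup? No
(2) For r ∈ ℤ_42 and a ∈ I: r·a ∈ I? No  [counterexample: r=2, a=28, r·a mod 42 = 14 ∉ I]

No, I is not an ideal of ℤ_42


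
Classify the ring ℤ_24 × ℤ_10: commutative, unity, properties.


Direct product ring; commutative with unity (1,1); but (1,0)·(0,1) = (0,0) gives zero divisors, so not an integral domain
Commutative: Yes
Integral domain: No
Has unity: Yes

ℤ_24 × ℤ_10: Commutative=Yes, Unity=Yes


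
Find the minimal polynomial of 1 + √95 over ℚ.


Let α = 1 + √95. Then α - 1 = √95, so (α - 1)² = 95, giving α² - 2α - 94 = 0. Degree 2 and α ∉ ℚ, so this is the minimal polynomial.

Minimal polynomial: x² - 2x - 94


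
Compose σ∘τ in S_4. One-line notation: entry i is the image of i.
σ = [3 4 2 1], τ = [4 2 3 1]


σ∘τ: apply τ first, then σ
1 →τ 4 →σ 1
2 →τ 2 →σ 4
3 →τ 3 →σ 2
4 →τ 1 →σ 3

σ∘τ = [1 4 2 3]


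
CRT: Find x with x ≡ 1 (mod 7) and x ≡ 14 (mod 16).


m₁ = 7, m₂ = 16, gcd = 1, so CRT applies. M = m₁·m₂ = 112
Let M₁ = M/m₁ = 16, M₂ = M/m₂ = 7
Find y₁ ≡ M₁⁻¹ (mod m₁): 16⁻¹ ≡ 4 (mod 7)
Find y₂ ≡ M₂⁻¹ (mod m₂): 7⁻¹ ≡ 7 (mod 16)
x = a₁·M₁·y₁ + a₂·M₂·y₂ = 1·16·4 + 14·7·7 = 750
Reduce mod 112: x ≡ 78
Check: 78 mod 7 = 1 ✓, 78 mod 16 = 14 ✓

x ≡ 78 (mod 112)
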